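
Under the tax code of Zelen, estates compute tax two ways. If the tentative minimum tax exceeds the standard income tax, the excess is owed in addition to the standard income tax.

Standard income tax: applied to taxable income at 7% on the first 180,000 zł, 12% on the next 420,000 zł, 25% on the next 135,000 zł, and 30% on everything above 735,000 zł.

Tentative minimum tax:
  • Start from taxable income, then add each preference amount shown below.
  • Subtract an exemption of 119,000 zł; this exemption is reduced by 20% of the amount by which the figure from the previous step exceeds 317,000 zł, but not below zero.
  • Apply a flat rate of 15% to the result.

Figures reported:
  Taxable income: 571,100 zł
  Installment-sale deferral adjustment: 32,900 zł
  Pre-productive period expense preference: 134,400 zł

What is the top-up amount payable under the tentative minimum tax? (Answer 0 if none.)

Tentative minimum tax:
  Adjusted income: 571,100 zł + 32,900 zł + 134,400 zł = 738,400 zł
  Exemption: 119,000 zł − 20% × (738,400 zł − 317,000 zł) = 119,000 zł − 84,280 zł = 34,720 zł
  Base: 738,400 zł − 34,720 zł = 703,680 zł
  703,680 zł × 15% = 105,552 zł

Standard income tax:
  180,000 zł × 7% = 12,600 zł
  391,100 zł × 12% = 46,932 zł
  → 59,532 zł

Excess of tentative minimum tax over standard income tax: 105,552 zł − 59,532 zł = 46,020 zł.

46,020 zł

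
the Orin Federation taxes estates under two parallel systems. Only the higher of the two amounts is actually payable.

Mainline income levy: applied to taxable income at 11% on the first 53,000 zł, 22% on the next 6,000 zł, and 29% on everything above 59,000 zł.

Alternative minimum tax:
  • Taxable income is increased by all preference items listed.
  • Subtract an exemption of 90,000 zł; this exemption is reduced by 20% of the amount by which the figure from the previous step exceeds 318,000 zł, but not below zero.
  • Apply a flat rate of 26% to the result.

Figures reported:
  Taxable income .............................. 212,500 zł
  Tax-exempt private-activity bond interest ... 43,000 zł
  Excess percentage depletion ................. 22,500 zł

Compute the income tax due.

Alternative minimum tax:
  Adjusted income: 212,500 zł + 43,000 zł + 22,500 zł = 278,000 zł
  Exemption: 278,000 zł ≤ 318,000 zł, so full 90,000 zł applies
  Base: 278,000 zł − 90,000 zł = 188,000 zł
  188,000 zł × 26% = 48,880 zł

Mainline income levy:
  53,000 zł × 11% = 5,830 zł
  6,000 zł × 22% = 1,320 zł
  153,500 zł × 29% = 44,515 zł
  → 51,665 zł

51,665 zł > 48,880 zł, so the mainline income levy governs.

51,665 zł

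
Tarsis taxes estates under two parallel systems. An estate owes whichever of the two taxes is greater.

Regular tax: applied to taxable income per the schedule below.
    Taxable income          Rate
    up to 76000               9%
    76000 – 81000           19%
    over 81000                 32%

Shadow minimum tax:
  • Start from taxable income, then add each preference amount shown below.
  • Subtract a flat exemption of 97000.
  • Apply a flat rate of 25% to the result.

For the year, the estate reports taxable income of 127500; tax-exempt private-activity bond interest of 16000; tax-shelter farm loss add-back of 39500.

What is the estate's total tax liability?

Regular tax:
  76000 × 9% = 6840
  5000 × 19% = 950
  46500 × 32% = 14880
  → 22670

Shadow minimum tax:
  Adjusted income: 127500 + 16000 + 39500 = 183000
  Less exemption 97000 → base 86000
  86000 × 25% = 21500

22670 > 21500, so the regular tax governs.

22670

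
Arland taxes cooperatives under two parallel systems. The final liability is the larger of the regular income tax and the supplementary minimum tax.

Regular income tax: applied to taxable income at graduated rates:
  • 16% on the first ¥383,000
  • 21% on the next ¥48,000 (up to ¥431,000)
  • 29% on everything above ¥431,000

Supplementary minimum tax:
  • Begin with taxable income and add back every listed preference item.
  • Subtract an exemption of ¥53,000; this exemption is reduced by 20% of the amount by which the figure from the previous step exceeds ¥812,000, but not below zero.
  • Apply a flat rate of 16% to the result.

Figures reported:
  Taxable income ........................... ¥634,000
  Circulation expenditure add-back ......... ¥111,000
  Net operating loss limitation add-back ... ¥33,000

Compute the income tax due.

Regular income tax:
  ¥383,000 × 16% = ¥61,280
  ¥48,000 × 21% = ¥10,080
  ¥203,000 × 29% = ¥58,870
  → ¥130,230

Supplementary minimum tax:
  Adjusted income: ¥634,000 + ¥111,000 + ¥33,000 = ¥778,000
  Exemption: ¥778,000 ≤ ¥812,000, so full ¥53,000 applies
  Base: ¥778,000 − ¥53,000 = ¥725,000
  ¥725,000 × 16% = ¥116,000

¥130,230 > ¥116,000, so the regular income tax governs.

¥130,230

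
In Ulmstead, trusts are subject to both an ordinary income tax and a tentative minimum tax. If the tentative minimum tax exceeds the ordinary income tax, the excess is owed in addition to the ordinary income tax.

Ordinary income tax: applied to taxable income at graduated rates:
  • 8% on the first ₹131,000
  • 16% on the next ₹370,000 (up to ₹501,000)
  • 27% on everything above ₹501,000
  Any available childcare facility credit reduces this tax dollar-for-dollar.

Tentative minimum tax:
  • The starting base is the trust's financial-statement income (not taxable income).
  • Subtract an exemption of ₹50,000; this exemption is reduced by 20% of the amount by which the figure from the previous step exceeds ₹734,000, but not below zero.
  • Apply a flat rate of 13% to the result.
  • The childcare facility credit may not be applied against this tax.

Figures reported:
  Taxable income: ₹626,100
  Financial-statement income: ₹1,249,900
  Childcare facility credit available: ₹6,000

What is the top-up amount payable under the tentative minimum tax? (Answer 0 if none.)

Ordinary income tax:
  ₹131,000 × 8% = ₹10,480
  ₹370,000 × 16% = ₹59,200
  ₹125,100 × 27% = ₹33,777
  → ₹103,457
  Less childcare facility credit ₹6,000 → ₹97,457

Tentative minimum tax:
  Base (financial-statement income): ₹1,249,900
  Exemption: 20% × (₹1,249,900 − ₹734,000) = ₹103,180 ≥ ₹50,000, so the exemption is fully phased out
  Base: ₹1,249,900 − ₹0 = ₹1,249,900
  ₹1,249,900 × 13% = ₹162,487

Excess of tentative minimum tax over ordinary income tax: ₹162,487 − ₹97,457 = ₹65,030.

₹65,030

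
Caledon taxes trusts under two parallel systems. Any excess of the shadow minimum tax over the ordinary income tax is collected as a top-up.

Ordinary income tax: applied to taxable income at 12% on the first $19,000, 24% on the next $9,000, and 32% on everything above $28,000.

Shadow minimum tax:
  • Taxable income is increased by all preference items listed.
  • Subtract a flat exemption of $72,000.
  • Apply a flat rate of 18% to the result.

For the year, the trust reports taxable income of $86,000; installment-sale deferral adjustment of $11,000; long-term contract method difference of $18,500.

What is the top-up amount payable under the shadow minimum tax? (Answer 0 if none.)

Shadow minimum tax:
  Adjusted income: $86,000 + $11,000 + $18,500 = $115,500
  Less exemption $72,000 → base $43,500
  $43,500 × 18% = $7,830

Ordinary income tax:
  $19,000 × 12% = $2,280
  $9,000 × 24% = $2,160
  $58,000 × 32% = $18,560
  → $23,000

$7,830 ≤ $23,000, so no add-on is due.

$0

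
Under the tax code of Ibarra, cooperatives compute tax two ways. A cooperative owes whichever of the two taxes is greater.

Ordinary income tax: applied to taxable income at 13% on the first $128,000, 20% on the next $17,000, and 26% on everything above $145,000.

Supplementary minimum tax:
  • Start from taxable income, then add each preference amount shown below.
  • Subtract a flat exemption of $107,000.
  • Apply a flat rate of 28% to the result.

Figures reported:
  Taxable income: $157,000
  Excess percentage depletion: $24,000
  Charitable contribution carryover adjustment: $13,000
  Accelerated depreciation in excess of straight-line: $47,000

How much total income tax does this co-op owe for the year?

Ordinary income tax:
  $128,000 × 13% = $16,640
  $17,000 × 20% = $3,400
  $12,000 × 26% = $3,120
  → $23,160

Supplementary minimum tax:
  Adjusted income: $157,000 + $24,000 + $13,000 + $47,000 = $241,000
  Less exemption $107,000 → base $134,000
  $134,000 × 28% = $37,520

$37,520 > $23,160, so the supplementary minimum tax is the binding amount.

$37,520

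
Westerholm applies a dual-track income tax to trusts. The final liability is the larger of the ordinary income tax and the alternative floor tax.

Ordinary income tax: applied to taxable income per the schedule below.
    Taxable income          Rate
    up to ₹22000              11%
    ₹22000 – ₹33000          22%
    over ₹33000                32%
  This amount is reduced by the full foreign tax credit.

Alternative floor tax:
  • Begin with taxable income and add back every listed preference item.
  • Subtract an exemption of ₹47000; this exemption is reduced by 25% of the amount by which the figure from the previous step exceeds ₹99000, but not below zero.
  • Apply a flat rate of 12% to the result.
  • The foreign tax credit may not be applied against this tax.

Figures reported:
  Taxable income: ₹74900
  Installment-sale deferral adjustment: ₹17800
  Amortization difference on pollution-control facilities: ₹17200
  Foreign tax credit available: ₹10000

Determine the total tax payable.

₹8248

Ordinary income tax:
  ₹22000 × 11% = ₹2420
  ₹11000 × 22% = ₹2420
  ₹41900 × 32% = ₹13408
  → ₹18248
  Less foreign tax credit ₹10000 → ₹8248

Alternative floor tax:
  Adjusted income: ₹74900 + ₹17800 + ₹17200 = ₹109900
  Exemption: ₹47000 − 25% × (₹109900 − ₹99000) = ₹47000 − ₹2725 = ₹44275
  Base: ₹109900 − ₹44275 = ₹65625
  ₹65625 × 12% = ₹7875

₹8248 > ₹7875, so the ordinary income tax governs.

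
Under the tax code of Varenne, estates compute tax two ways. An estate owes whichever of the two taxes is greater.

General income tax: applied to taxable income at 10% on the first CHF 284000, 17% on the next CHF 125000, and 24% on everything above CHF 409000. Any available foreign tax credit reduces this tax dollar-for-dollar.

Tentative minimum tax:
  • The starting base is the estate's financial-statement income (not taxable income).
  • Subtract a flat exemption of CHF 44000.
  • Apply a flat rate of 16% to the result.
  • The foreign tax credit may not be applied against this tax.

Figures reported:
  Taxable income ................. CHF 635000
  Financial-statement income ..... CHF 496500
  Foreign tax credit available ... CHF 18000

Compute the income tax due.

CHF 85890

Tentative minimum tax:
  Base (financial-statement income): CHF 496500
  Less exemption CHF 44000 → base CHF 452500
  CHF 452500 × 16% = CHF 72400

General income tax:
  CHF 284000 × 10% = CHF 28400
  CHF 125000 × 17% = CHF 21250
  CHF 226000 × 24% = CHF 54240
  → CHF 103890
  Less foreign tax credit CHF 18000 → CHF 85890

CHF 85890 > CHF 72400, so the general income tax governs.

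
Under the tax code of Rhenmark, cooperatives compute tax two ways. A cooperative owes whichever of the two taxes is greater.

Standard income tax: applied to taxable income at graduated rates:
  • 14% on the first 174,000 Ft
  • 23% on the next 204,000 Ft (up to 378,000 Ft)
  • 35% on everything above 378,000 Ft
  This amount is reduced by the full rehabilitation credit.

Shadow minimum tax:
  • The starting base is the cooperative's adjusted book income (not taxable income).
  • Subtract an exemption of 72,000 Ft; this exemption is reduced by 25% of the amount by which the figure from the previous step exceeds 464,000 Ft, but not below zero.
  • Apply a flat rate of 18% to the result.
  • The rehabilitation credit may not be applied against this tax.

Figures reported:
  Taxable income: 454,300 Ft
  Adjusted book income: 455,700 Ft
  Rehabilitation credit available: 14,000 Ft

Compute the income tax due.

83,985 Ft

Standard income tax:
  174,000 Ft × 14% = 24,360 Ft
  204,000 Ft × 23% = 46,920 Ft
  76,300 Ft × 35% = 26,705 Ft
  → 97,985 Ft
  Less rehabilitation credit 14,000 Ft → 83,985 Ft

Shadow minimum tax:
  Base (adjusted book income): 455,700 Ft
  Exemption: 455,700 Ft ≤ 464,000 Ft, so full 72,000 Ft applies
  Base: 455,700 Ft − 72,000 Ft = 383,700 Ft
  383,700 Ft × 18% = 69,066 Ft

83,985 Ft > 69,066 Ft, so the standard income tax governs.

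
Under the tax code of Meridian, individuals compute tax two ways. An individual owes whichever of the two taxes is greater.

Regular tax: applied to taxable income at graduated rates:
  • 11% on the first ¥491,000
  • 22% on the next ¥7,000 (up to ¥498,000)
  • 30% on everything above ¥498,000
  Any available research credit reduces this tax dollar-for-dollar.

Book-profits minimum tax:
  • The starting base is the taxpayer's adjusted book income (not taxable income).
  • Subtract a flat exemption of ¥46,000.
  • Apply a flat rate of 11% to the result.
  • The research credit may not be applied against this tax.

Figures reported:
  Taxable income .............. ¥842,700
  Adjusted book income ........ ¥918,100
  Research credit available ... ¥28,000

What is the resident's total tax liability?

Book-profits minimum tax:
  Base (adjusted book income): ¥918,100
  Less exemption ¥46,000 → base ¥872,100
  ¥872,100 × 11% = ¥95,931

Regular tax:
  ¥491,000 × 11% = ¥54,010
  ¥7,000 × 22% = ¥1,540
  ¥344,700 × 30% = ¥103,410
  → ¥158,960
  Less research credit ¥28,000 → ¥130,960

¥130,960 > ¥95,931, so the regular tax governs.

¥130,960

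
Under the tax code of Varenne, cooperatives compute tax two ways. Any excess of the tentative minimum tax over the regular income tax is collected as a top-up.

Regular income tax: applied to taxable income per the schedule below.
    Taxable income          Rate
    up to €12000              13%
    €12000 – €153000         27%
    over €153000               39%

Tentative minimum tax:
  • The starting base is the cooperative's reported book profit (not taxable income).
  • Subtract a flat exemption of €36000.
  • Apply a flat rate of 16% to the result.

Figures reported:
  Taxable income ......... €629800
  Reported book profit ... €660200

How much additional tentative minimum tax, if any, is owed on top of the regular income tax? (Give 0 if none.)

€0

Regular income tax:
  €12000 × 13% = €1560
  €141000 × 27% = €38070
  €476800 × 39% = €185952
  → €225582

Tentative minimum tax:
  Base (reported book profit): €660200
  Less exemption €36000 → base €624200
  €624200 × 16% = €99872

€99872 ≤ €225582, so no add-on is due.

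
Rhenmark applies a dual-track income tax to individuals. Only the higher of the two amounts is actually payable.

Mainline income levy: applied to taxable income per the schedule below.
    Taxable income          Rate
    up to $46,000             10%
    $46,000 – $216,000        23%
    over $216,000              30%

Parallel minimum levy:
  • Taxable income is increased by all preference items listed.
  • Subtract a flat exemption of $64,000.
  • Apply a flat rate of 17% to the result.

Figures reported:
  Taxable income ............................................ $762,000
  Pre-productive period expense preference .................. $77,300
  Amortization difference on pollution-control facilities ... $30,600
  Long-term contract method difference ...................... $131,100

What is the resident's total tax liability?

$207,500

Parallel minimum levy:
  Adjusted income: $762,000 + $77,300 + $30,600 + $131,100 = $1,001,000
  Less exemption $64,000 → base $937,000
  $937,000 × 17% = $159,290

Mainline income levy:
  $46,000 × 10% = $4,600
  $170,000 × 23% = $39,100
  $546,000 × 30% = $163,800
  → $207,500

$207,500 > $159,290, so the mainline income levy governs.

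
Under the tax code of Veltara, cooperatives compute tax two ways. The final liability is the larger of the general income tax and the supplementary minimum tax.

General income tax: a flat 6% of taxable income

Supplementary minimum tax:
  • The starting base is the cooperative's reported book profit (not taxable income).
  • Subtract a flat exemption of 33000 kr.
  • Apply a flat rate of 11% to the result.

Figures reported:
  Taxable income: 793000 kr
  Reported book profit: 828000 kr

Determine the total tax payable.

General income tax:
  793000 kr × 6% = 47580 kr

Supplementary minimum tax:
  Base (reported book profit): 828000 kr
  Less exemption 33000 kr → base 795000 kr
  795000 kr × 11% = 87450 kr

87450 kr > 47580 kr, so the supplementary minimum tax is the binding amount.

87450 kr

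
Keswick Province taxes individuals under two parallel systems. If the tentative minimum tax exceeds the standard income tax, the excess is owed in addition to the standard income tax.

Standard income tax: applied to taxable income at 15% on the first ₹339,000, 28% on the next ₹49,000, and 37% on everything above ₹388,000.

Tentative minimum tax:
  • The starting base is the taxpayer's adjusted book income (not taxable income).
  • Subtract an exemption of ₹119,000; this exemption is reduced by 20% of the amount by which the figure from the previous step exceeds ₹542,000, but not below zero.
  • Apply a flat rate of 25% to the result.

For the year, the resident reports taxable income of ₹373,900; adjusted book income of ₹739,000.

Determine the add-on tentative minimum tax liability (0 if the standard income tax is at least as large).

Tentative minimum tax:
  Base (adjusted book income): ₹739,000
  Exemption: ₹119,000 − 20% × (₹739,000 − ₹542,000) = ₹119,000 − ₹39,400 = ₹79,600
  Base: ₹739,000 − ₹79,600 = ₹659,400
  ₹659,400 × 25% = ₹164,850

Standard income tax:
  ₹339,000 × 15% = ₹50,850
  ₹34,900 × 28% = ₹9,772
  → ₹60,622

Excess of tentative minimum tax over standard income tax: ₹164,850 − ₹60,622 = ₹104,228.

₹104,228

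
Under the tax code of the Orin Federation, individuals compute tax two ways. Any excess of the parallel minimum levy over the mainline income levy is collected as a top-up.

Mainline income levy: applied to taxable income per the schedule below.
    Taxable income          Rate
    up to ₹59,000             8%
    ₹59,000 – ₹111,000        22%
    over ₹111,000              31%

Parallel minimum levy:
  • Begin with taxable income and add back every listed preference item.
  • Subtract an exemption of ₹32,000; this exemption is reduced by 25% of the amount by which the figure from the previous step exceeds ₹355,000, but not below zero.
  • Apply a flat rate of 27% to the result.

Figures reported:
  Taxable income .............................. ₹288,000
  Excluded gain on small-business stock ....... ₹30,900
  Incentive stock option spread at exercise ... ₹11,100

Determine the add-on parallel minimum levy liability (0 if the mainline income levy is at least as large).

₹9,430

Mainline income levy:
  ₹59,000 × 8% = ₹4,720
  ₹52,000 × 22% = ₹11,440
  ₹177,000 × 31% = ₹54,870
  → ₹71,030

Parallel minimum levy:
  Adjusted income: ₹288,000 + ₹30,900 + ₹11,100 = ₹330,000
  Exemption: ₹330,000 ≤ ₹355,000, so full ₹32,000 applies
  Base: ₹330,000 − ₹32,000 = ₹298,000
  ₹298,000 × 27% = ₹80,460

Excess of parallel minimum levy over mainline income levy: ₹80,460 − ₹71,030 = ₹9,430.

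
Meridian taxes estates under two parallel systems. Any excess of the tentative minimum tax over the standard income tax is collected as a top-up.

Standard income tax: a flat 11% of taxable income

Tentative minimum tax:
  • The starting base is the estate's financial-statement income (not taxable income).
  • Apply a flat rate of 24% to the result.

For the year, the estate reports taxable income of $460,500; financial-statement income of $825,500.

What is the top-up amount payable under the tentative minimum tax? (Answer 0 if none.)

$147,465

Tentative minimum tax:
  Base (financial-statement income): $825,500
  $825,500 × 24% = $198,120

Standard income tax:
  $460,500 × 11% = $50,655

Excess of tentative minimum tax over standard income tax: $198,120 − $50,655 = $147,465.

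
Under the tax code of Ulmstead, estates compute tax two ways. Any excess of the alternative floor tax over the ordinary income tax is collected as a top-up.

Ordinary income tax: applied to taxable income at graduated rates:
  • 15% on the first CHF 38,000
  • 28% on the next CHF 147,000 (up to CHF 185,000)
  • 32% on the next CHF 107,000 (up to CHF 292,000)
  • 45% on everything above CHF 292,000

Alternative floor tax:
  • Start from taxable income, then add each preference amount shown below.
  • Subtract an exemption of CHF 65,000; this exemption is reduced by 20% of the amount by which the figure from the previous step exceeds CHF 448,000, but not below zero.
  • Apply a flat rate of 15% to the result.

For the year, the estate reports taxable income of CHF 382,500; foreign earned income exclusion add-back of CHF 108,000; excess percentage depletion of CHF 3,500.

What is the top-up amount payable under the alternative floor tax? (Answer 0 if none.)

CHF 0

Ordinary income tax:
  CHF 38,000 × 15% = CHF 5,700
  CHF 147,000 × 28% = CHF 41,160
  CHF 107,000 × 32% = CHF 34,240
  CHF 90,500 × 45% = CHF 40,725
  → CHF 121,825

Alternative floor tax:
  Adjusted income: CHF 382,500 + CHF 108,000 + CHF 3,500 = CHF 494,000
  Exemption: CHF 65,000 − 20% × (CHF 494,000 − CHF 448,000) = CHF 65,000 − CHF 9,200 = CHF 55,800
  Base: CHF 494,000 − CHF 55,800 = CHF 438,200
  CHF 438,200 × 15% = CHF 65,730

CHF 65,730 ≤ CHF 121,825, so no add-on is due.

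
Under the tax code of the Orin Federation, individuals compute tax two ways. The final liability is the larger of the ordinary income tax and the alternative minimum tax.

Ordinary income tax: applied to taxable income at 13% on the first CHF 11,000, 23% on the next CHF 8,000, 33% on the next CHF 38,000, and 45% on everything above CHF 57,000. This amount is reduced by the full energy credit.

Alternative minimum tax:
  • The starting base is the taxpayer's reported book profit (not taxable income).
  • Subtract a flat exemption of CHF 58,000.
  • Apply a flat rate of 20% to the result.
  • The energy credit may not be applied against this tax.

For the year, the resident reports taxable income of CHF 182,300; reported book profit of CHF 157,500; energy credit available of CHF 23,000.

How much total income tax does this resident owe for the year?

CHF 49,195

Ordinary income tax:
  CHF 11,000 × 13% = CHF 1,430
  CHF 8,000 × 23% = CHF 1,840
  CHF 38,000 × 33% = CHF 12,540
  CHF 125,300 × 45% = CHF 56,385
  → CHF 72,195
  Less energy credit CHF 23,000 → CHF 49,195

Alternative minimum tax:
  Base (reported book profit): CHF 157,500
  Less exemption CHF 58,000 → base CHF 99,500
  CHF 99,500 × 20% = CHF 19,900

CHF 49,195 > CHF 19,900, so the ordinary income tax governs.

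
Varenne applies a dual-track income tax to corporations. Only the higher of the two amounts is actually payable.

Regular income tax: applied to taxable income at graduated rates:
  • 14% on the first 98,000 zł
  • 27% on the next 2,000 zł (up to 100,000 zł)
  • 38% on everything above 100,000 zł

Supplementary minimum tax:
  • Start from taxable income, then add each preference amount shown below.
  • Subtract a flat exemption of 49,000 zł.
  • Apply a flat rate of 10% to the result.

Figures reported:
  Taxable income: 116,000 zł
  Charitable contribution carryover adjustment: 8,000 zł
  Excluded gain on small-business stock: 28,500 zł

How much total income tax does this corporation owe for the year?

20,340 zł

Supplementary minimum tax:
  Adjusted income: 116,000 zł + 8,000 zł + 28,500 zł = 152,500 zł
  Less exemption 49,000 zł → base 103,500 zł
  103,500 zł × 10% = 10,350 zł

Regular income tax:
  98,000 zł × 14% = 13,720 zł
  2,000 zł × 27% = 540 zł
  16,000 zł × 38% = 6,080 zł
  → 20,340 zł

20,340 zł > 10,350 zł, so the regular income tax governs.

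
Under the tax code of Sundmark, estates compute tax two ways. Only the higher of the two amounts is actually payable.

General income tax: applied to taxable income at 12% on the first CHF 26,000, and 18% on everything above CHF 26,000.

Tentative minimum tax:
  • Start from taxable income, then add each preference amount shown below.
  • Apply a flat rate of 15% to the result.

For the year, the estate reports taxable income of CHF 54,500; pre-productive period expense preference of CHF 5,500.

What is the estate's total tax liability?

General income tax:
  CHF 26,000 × 12% = CHF 3,120
  CHF 28,500 × 18% = CHF 5,130
  → CHF 8,250

Tentative minimum tax:
  Adjusted income: CHF 54,500 + CHF 5,500 = CHF 60,000
  CHF 60,000 × 15% = CHF 9,000

CHF 9,000 > CHF 8,250, so the tentative minimum tax is the binding amount.

CHF 9,000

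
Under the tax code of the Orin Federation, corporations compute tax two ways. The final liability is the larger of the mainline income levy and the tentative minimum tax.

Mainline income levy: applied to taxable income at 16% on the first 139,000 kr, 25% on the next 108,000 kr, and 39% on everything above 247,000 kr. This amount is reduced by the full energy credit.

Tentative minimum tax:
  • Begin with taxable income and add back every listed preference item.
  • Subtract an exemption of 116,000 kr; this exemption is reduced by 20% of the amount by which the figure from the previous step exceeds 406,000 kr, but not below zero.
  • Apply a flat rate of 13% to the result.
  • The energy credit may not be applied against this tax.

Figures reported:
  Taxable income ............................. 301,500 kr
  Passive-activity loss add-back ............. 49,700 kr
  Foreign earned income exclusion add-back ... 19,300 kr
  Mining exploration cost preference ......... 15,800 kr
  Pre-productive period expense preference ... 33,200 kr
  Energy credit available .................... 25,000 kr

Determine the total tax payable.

Mainline income levy:
  139,000 kr × 16% = 22,240 kr
  108,000 kr × 25% = 27,000 kr
  54,500 kr × 39% = 21,255 kr
  → 70,495 kr
  Less energy credit 25,000 kr → 45,495 kr

Tentative minimum tax:
  Adjusted income: 301,500 kr + 49,700 kr + 19,300 kr + 15,800 kr + 33,200 kr = 419,500 kr
  Exemption: 116,000 kr − 20% × (419,500 kr − 406,000 kr) = 116,000 kr − 2,700 kr = 113,300 kr
  Base: 419,500 kr − 113,300 kr = 306,200 kr
  306,200 kr × 13% = 39,806 kr

45,495 kr > 39,806 kr, so the mainline income levy governs.

45,495 kr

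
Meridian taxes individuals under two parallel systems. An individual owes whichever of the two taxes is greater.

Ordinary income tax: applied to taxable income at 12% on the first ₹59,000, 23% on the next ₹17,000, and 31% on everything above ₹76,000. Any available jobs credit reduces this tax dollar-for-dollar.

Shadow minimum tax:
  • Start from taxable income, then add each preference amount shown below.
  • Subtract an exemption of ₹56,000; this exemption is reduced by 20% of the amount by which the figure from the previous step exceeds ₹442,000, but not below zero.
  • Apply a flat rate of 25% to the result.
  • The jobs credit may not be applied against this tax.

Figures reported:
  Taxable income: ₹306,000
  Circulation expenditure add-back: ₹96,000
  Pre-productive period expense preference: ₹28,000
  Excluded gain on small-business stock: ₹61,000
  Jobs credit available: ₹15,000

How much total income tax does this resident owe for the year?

Shadow minimum tax:
  Adjusted income: ₹306,000 + ₹96,000 + ₹28,000 + ₹61,000 = ₹491,000
  Exemption: ₹56,000 − 20% × (₹491,000 − ₹442,000) = ₹56,000 − ₹9,800 = ₹46,200
  Base: ₹491,000 − ₹46,200 = ₹444,800
  ₹444,800 × 25% = ₹111,200

Ordinary income tax:
  ₹59,000 × 12% = ₹7,080
  ₹17,000 × 23% = ₹3,910
  ₹230,000 × 31% = ₹71,300
  → ₹82,290
  Less jobs credit ₹15,000 → ₹67,290

₹111,200 > ₹67,290, so the shadow minimum tax is the binding amount.

₹111,200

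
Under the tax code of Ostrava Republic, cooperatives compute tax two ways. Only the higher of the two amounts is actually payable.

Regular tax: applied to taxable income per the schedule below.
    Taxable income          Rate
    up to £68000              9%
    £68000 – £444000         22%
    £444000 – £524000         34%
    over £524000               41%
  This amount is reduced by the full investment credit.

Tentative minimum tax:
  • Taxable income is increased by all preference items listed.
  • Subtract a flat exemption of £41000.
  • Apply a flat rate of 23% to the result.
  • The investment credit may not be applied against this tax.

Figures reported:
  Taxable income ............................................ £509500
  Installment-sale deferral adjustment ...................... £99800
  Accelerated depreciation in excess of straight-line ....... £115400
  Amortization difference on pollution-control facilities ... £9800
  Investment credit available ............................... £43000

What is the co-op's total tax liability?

£159505

Tentative minimum tax:
  Adjusted income: £509500 + £99800 + £115400 + £9800 = £734500
  Less exemption £41000 → base £693500
  £693500 × 23% = £159505

Regular tax:
  £68000 × 9% = £6120
  £376000 × 22% = £82720
  £65500 × 34% = £22270
  → £111110
  Less investment credit £43000 → £68110

£159505 > £68110, so the tentative minimum tax is the binding amount.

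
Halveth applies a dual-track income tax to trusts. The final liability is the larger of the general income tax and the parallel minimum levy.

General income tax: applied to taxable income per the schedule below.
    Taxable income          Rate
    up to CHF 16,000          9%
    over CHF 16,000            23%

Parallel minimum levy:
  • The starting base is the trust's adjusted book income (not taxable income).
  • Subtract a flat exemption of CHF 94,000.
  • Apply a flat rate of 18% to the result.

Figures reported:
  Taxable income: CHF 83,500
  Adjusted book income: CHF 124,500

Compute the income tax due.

CHF 16,965

General income tax:
  CHF 16,000 × 9% = CHF 1,440
  CHF 67,500 × 23% = CHF 15,525
  → CHF 16,965

Parallel minimum levy:
  Base (adjusted book income): CHF 124,500
  Less exemption CHF 94,000 → base CHF 30,500
  CHF 30,500 × 18% = CHF 5,490

CHF 16,965 > CHF 5,490, so the general income tax governs.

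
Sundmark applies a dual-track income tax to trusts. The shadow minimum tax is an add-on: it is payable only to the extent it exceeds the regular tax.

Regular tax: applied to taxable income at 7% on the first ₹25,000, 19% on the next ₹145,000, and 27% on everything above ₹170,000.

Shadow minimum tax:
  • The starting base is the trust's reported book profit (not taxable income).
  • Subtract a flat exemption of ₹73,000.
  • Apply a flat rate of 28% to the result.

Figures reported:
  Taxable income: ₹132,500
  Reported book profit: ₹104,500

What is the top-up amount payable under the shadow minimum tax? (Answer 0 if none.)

₹0

Regular tax:
  ₹25,000 × 7% = ₹1,750
  ₹107,500 × 19% = ₹20,425
  → ₹22,175

Shadow minimum tax:
  Base (reported book profit): ₹104,500
  Less exemption ₹73,000 → base ₹31,500
  ₹31,500 × 28% = ₹8,820

₹8,820 ≤ ₹22,175, so no add-on is due.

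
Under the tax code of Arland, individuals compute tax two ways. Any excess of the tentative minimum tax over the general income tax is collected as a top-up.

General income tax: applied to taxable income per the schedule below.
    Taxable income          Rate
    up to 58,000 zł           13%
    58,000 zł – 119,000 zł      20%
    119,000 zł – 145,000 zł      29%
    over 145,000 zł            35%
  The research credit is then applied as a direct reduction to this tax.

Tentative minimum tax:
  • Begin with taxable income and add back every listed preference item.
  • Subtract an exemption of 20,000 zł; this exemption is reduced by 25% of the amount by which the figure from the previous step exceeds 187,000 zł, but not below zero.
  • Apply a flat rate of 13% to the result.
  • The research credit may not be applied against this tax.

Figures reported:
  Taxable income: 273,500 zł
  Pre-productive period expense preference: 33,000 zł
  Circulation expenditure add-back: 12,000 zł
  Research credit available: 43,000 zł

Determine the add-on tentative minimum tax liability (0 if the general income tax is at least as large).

12,150 zł

Tentative minimum tax:
  Adjusted income: 273,500 zł + 33,000 zł + 12,000 zł = 318,500 zł
  Exemption: 25% × (318,500 zł − 187,000 zł) = 32,875 zł ≥ 20,000 zł, so the exemption is fully phased out
  Base: 318,500 zł − 0 zł = 318,500 zł
  318,500 zł × 13% = 41,405 zł

General income tax:
  58,000 zł × 13% = 7,540 zł
  61,000 zł × 20% = 12,200 zł
  26,000 zł × 29% = 7,540 zł
  128,500 zł × 35% = 44,975 zł
  → 72,255 zł
  Less research credit 43,000 zł → 29,255 zł

Excess of tentative minimum tax over general income tax: 41,405 zł − 29,255 zł = 12,150 zł.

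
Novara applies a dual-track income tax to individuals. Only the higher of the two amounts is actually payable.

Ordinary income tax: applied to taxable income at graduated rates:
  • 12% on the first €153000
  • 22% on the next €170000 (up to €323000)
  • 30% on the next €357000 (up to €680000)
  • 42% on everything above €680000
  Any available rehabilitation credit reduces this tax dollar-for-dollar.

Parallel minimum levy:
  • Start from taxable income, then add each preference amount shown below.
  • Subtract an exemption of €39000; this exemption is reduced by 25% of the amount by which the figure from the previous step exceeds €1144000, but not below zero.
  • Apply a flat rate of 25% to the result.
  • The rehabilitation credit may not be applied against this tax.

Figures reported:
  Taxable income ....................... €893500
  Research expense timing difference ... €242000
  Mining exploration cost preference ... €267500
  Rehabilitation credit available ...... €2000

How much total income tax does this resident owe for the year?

Parallel minimum levy:
  Adjusted income: €893500 + €242000 + €267500 = €1403000
  Exemption: 25% × (€1403000 − €1144000) = €64750 ≥ €39000, so the exemption is fully phased out
  Base: €1403000 − €0 = €1403000
  €1403000 × 25% = €350750

Ordinary income tax:
  €153000 × 12% = €18360
  €170000 × 22% = €37400
  €357000 × 30% = €107100
  €213500 × 42% = €89670
  → €252530
  Less rehabilitation credit €2000 → €250530

€350750 > €250530, so the parallel minimum levy is the binding amount.

€350750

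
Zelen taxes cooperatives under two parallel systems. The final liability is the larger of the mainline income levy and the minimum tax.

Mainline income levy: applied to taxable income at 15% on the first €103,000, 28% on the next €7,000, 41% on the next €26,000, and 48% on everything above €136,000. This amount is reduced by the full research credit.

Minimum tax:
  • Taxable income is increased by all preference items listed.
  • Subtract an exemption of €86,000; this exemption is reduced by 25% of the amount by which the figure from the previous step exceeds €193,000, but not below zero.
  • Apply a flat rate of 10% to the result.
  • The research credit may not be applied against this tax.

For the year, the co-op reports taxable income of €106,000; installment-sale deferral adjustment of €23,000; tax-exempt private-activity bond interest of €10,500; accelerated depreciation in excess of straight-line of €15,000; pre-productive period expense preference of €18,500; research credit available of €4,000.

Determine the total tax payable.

Minimum tax:
  Adjusted income: €106,000 + €23,000 + €10,500 + €15,000 + €18,500 = €173,000
  Exemption: €173,000 ≤ €193,000, so full €86,000 applies
  Base: €173,000 − €86,000 = €87,000
  €87,000 × 10% = €8,700

Mainline income levy:
  €103,000 × 15% = €15,450
  €3,000 × 28% = €840
  → €16,290
  Less research credit €4,000 → €12,290

€12,290 > €8,700, so the mainline income levy governs.

€12,290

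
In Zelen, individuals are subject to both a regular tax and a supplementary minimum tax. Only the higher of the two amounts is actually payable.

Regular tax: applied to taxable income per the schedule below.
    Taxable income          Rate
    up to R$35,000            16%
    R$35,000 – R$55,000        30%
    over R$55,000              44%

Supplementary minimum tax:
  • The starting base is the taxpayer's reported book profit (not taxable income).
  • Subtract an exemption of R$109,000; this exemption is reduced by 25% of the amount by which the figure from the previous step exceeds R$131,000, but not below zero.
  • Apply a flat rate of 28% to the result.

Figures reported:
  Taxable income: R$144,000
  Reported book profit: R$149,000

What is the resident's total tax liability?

Supplementary minimum tax:
  Base (reported book profit): R$149,000
  Exemption: R$109,000 − 25% × (R$149,000 − R$131,000) = R$109,000 − R$4,500 = R$104,500
  Base: R$149,000 − R$104,500 = R$44,500
  R$44,500 × 28% = R$12,460

Regular tax:
  R$35,000 × 16% = R$5,600
  R$20,000 × 30% = R$6,000
  R$89,000 × 44% = R$39,160
  → R$50,760

R$50,760 > R$12,460, so the regular tax governs.

R$50,760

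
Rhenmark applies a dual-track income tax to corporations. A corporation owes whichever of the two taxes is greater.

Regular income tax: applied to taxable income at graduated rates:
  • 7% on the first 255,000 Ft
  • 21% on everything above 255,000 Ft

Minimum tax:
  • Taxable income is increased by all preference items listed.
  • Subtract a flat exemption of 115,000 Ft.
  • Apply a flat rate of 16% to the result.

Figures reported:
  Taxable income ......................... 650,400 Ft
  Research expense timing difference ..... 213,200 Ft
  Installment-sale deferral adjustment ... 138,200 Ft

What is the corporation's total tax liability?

Minimum tax:
  Adjusted income: 650,400 Ft + 213,200 Ft + 138,200 Ft = 1,001,800 Ft
  Less exemption 115,000 Ft → base 886,800 Ft
  886,800 Ft × 16% = 141,888 Ft

Regular income tax:
  255,000 Ft × 7% = 17,850 Ft
  395,400 Ft × 21% = 83,034 Ft
  → 100,884 Ft

141,888 Ft > 100,884 Ft, so the minimum tax is the binding amount.

141,888 Ft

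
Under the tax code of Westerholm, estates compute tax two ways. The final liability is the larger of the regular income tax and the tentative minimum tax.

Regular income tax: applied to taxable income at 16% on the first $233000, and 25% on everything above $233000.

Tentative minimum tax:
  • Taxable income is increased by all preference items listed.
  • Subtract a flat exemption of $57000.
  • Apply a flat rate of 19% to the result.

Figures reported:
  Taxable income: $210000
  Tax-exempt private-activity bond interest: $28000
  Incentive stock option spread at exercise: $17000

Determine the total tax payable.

$37620

Regular income tax:
  $210000 × 16% = $33600

Tentative minimum tax:
  Adjusted income: $210000 + $28000 + $17000 = $255000
  Less exemption $57000 → base $198000
  $198000 × 19% = $37620

$37620 > $33600, so the tentative minimum tax is the binding amount.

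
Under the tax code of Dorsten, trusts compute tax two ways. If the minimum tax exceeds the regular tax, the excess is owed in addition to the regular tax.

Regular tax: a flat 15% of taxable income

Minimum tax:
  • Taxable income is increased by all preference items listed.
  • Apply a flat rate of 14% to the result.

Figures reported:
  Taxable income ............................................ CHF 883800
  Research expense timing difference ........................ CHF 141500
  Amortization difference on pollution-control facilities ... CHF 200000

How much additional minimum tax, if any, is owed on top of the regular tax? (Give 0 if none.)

CHF 38972

Regular tax:
  CHF 883800 × 15% = CHF 132570

Minimum tax:
  Adjusted income: CHF 883800 + CHF 141500 + CHF 200000 = CHF 1225300
  CHF 1225300 × 14% = CHF 171542

Excess of minimum tax over regular tax: CHF 171542 − CHF 132570 = CHF 38972.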